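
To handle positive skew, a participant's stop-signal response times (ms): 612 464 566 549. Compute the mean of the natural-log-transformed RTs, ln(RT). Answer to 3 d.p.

ln(RT): 6.4167, 6.1399, 6.3386, 6.3081
Σ ln(RT) = 25.2033
Mean = 25.2033/4 = 6.30083

6.301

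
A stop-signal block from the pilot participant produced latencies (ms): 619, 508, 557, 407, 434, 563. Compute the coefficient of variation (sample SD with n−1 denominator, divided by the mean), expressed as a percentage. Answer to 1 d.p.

15.8%

n = 6, Σ = 3088, M = 514.6667
Σ(x−M)² = 33157.333; s = √(33157.333/5) = 81.4338
CV = 81.4338 / 514.6667 = 0.15823 = 15.823%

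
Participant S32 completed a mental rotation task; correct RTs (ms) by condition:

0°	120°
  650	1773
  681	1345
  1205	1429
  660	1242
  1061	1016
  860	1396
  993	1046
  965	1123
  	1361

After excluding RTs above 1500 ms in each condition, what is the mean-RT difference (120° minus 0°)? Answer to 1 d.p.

360.4 ms

120°: exclude 1773
M(0°) = 7075/8 = 884.375
M(120°) = 9958/8 = 1244.750
Difference = 1244.750 − 884.375 = 360.375 ms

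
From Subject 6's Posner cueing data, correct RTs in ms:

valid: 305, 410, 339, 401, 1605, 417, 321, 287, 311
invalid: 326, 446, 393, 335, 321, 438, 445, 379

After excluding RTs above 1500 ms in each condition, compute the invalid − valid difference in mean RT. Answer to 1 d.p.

36.5 ms

valid: exclude 1605
M(valid) = 2791/8 = 348.875
M(invalid) = 3083/8 = 385.375
Difference = 385.375 − 348.875 = 36.500 ms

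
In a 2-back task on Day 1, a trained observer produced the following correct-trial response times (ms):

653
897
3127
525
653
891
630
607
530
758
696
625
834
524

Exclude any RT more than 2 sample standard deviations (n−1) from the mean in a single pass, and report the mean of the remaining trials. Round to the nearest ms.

n = 14, ΣRT = 11950, M = 853.571
Σ(x−M)² = 5770869.43; s = √(5770869.43/13) = 666.268
Cutoffs: 853.571 ± 2·666.268 → [-479.0, 2186.1]
Outside: 3127 → excluded.
Retained (n=13): Σ = 8823, mean = 8823/13 = 678.692

679 ms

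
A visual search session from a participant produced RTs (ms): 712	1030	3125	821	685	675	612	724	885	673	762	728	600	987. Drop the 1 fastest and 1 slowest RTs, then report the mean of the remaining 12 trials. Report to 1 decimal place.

Sorted: 600, 612, 673, 675, 685, 712, 724, 728, 762, 821, 885, 987, 1030, 3125
Drop lowest 1 (600) and highest 1 (3125)
Remaining (n=12): Σ = 9294, mean = 9294/12 = 774.500

774.5 ms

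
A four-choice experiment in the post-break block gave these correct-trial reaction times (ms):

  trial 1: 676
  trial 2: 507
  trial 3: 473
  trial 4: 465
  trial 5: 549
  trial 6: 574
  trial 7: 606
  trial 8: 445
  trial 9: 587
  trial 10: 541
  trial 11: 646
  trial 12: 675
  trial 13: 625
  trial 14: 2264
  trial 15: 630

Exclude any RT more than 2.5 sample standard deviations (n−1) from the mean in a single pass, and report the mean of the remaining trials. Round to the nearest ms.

n = 15, ΣRT = 10263, M = 684.200
Σ(x−M)² = 2751584.40; s = √(2751584.40/14) = 443.330
Cutoffs: 684.200 ± 2.5·443.330 → [-424.1, 1792.5]
Outside: 2264 → excluded.
Retained (n=14): Σ = 7999, mean = 7999/14 = 571.357

571 ms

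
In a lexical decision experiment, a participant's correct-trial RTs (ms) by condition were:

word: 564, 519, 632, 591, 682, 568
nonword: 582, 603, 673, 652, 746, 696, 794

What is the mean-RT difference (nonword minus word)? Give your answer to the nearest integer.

M(word) = 3556/6 = 592.667
M(nonword) = 4746/7 = 678.000
Difference = 678.000 − 592.667 = 85.333 ms

85 ms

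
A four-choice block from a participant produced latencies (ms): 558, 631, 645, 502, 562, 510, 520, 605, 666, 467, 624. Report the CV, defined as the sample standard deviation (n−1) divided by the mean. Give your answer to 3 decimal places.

0.116

n = 11, Σ = 6290, M = 571.8182
Σ(x−M)² = 44207.636; s = √(44207.636/10) = 66.4888
CV = 66.4888 / 571.8182 = 0.11628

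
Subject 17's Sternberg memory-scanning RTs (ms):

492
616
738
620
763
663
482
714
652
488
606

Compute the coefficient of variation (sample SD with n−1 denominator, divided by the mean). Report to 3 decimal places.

0.160

n = 11, Σ = 6834, M = 621.2727
Σ(x−M)² = 99128.182; s = √(99128.182/10) = 99.5631
CV = 99.5631 / 621.2727 = 0.16026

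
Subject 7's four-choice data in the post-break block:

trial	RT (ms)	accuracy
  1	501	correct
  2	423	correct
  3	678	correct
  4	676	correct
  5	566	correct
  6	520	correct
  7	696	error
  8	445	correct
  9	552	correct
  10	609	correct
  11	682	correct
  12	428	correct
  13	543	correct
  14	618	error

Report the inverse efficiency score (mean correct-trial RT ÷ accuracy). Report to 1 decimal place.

643.9 ms

Correct trials (n=12): 501, 423, 678, 676, 566, 520, 445, 552, 609, 682, 428, 543
Mean correct RT = 6623/12 = 551.9167 ms
Proportion correct = 12/14
IES = 551.9167 / (12/14) = 643.903 ms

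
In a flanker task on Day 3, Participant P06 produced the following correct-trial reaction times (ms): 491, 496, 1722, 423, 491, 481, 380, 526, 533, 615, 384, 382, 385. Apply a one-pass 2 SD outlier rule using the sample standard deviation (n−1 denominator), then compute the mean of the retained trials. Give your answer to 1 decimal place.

465.6 ms

n = 13, ΣRT = 7309, M = 562.231
Σ(x−M)² = 1519402.31; s = √(1519402.31/12) = 355.833
Cutoffs: 562.231 ± 2·355.833 → [-149.4, 1273.9]
Outside: 1722 → excluded.
Retained (n=12): Σ = 5587, mean = 5587/12 = 465.583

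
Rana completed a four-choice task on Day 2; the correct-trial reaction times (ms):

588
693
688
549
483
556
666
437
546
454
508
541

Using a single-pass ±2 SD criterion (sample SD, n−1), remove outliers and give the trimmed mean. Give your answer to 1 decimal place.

559.1 ms

n = 12, ΣRT = 6709, M = 559.083
Σ(x−M)² = 81774.92; s = √(81774.92/11) = 86.221
Cutoffs: 559.083 ± 2·86.221 → [386.6, 731.5]
No RTs fall outside the cutoffs; all 12 retained. Mean = 6709/12 = 559.083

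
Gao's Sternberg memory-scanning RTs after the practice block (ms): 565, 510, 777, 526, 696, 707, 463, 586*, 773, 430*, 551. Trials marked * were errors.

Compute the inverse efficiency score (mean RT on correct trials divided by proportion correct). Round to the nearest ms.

Correct trials (n=9): 565, 510, 777, 526, 696, 707, 463, 773, 551
Mean correct RT = 5568/9 = 618.6667 ms
Proportion correct = 9/11
IES = 618.6667 / (9/11) = 756.148 ms

756 ms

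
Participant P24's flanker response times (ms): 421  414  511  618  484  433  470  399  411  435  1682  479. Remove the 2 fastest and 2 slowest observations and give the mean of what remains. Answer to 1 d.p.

Sorted: 399, 411, 414, 421, 433, 435, 470, 479, 484, 511, 618, 1682
Drop lowest 2 (399, 411) and highest 2 (618, 1682)
Remaining (n=8): Σ = 3647, mean = 3647/8 = 455.875

455.9 ms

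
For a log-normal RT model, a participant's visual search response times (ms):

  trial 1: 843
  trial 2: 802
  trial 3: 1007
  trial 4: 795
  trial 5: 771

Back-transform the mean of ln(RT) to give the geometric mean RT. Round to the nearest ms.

840 ms

ln(RT): 6.7370, 6.6871, 6.9147, 6.6783, 6.6477
Mean ln(RT) = 33.6648/5 = 6.73297
Geometric mean = exp(6.73297) = 839.64 ms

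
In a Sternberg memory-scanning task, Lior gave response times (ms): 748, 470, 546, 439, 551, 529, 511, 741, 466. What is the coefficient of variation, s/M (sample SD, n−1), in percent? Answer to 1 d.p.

20.4%

n = 9, Σ = 5001, M = 555.6667
Σ(x−M)² = 103152.000; s = √(103152.000/8) = 113.5518
CV = 113.5518 / 555.6667 = 0.20435 = 20.435%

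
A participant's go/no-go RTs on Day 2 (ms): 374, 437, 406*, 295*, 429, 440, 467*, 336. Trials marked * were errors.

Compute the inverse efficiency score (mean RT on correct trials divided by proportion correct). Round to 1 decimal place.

Correct trials (n=5): 374, 437, 429, 440, 336
Mean correct RT = 2016/5 = 403.2000 ms
Proportion correct = 5/8
IES = 403.2000 / (5/8) = 645.120 ms

645.1 ms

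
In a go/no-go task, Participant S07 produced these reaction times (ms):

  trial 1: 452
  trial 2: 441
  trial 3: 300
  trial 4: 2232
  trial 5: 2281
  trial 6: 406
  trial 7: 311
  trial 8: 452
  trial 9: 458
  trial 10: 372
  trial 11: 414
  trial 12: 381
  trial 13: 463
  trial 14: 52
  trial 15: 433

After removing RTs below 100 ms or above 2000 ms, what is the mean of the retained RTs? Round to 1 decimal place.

Excluded: 52, 2232, 2281
Retained (n=12): Σ = 4883
Mean = 4883/12 = 406.9167

406.9 ms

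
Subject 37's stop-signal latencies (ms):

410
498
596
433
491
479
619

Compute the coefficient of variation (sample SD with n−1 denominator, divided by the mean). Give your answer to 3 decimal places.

n = 7, Σ = 3526, M = 503.7143
Σ(x−M)² = 36395.429; s = √(36395.429/6) = 77.8839
CV = 77.8839 / 503.7143 = 0.15462

0.155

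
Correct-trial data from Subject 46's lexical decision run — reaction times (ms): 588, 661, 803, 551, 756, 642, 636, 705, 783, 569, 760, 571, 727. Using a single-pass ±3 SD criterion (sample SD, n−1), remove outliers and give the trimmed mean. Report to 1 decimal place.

673.2 ms

n = 13, ΣRT = 8752, M = 673.231
Σ(x−M)² = 93200.31; s = √(93200.31/12) = 88.129
Cutoffs: 673.231 ± 3·88.129 → [408.8, 937.6]
No RTs fall outside the cutoffs; all 13 retained. Mean = 8752/13 = 673.231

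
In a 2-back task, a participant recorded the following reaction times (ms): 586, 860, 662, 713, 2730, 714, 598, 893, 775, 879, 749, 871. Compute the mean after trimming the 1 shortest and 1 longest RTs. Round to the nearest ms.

771 ms

Sorted: 586, 598, 662, 713, 714, 749, 775, 860, 871, 879, 893, 2730
Drop lowest 1 (586) and highest 1 (2730)
Remaining (n=10): Σ = 7714, mean = 7714/10 = 771.400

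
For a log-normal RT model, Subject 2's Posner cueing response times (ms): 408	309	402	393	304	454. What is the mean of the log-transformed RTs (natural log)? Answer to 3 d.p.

ln(RT): 6.0113, 5.7333, 5.9965, 5.9738, 5.7170, 6.1181
Σ ln(RT) = 35.5500
Mean = 35.5500/6 = 5.92500

5.925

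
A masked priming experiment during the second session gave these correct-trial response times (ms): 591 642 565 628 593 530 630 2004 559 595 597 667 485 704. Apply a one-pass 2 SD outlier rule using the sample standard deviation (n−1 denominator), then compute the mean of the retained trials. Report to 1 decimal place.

598.9 ms

n = 14, ΣRT = 9790, M = 699.286
Σ(x−M)² = 1873156.86; s = √(1873156.86/13) = 379.591
Cutoffs: 699.286 ± 2·379.591 → [-59.9, 1458.5]
Outside: 2004 → excluded.
Retained (n=13): Σ = 7786, mean = 7786/13 = 598.923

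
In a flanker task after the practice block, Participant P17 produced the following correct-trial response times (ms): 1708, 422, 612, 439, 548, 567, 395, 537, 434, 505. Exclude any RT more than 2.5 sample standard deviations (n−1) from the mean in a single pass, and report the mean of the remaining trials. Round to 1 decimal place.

n = 10, ΣRT = 6167, M = 616.700
Σ(x−M)² = 1368992.10; s = √(1368992.10/9) = 390.013
Cutoffs: 616.700 ± 2.5·390.013 → [-358.3, 1591.7]
Outside: 1708 → excluded.
Retained (n=9): Σ = 4459, mean = 4459/9 = 495.444

495.4 ms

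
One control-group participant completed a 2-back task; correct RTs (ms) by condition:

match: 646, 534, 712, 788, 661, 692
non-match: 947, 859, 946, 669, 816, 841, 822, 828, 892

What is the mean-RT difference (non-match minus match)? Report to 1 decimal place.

174.5 ms

M(match) = 4033/6 = 672.167
M(non-match) = 7620/9 = 846.667
Difference = 846.667 − 672.167 = 174.500 ms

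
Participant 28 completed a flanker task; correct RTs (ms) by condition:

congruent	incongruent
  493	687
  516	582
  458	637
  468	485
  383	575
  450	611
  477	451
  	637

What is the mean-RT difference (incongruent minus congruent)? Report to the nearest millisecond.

M(congruent) = 3245/7 = 463.571
M(incongruent) = 4665/8 = 583.125
Difference = 583.125 − 463.571 = 119.554 ms

120 ms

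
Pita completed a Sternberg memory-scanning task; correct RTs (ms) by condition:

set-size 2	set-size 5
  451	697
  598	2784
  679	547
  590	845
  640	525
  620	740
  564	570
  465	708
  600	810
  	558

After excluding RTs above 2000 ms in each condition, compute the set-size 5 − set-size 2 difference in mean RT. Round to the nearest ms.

88 ms

set-size 5: exclude 2784
M(set-size 2) = 5207/9 = 578.556
M(set-size 5) = 6000/9 = 666.667
Difference = 666.667 − 578.556 = 88.111 ms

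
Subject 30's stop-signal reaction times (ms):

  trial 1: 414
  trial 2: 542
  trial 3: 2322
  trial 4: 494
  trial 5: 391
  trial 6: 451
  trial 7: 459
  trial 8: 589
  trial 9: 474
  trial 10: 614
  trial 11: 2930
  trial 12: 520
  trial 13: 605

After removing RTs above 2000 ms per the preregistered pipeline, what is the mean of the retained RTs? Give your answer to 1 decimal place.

504.8 ms

Excluded: 2322, 2930
Retained (n=11): Σ = 5553
Mean = 5553/11 = 504.8182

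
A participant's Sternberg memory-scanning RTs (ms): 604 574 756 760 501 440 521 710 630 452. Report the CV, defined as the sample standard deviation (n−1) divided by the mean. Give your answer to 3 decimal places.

0.200

n = 10, Σ = 5948, M = 594.8000
Σ(x−M)² = 126903.600; s = √(126903.600/9) = 118.7451
CV = 118.7451 / 594.8000 = 0.19964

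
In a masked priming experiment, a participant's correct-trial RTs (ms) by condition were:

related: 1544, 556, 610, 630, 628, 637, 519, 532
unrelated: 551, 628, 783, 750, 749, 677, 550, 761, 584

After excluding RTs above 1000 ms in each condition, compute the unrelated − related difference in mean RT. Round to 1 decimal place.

82.9 ms

related: exclude 1544
M(related) = 4112/7 = 587.429
M(unrelated) = 6033/9 = 670.333
Difference = 670.333 − 587.429 = 82.905 ms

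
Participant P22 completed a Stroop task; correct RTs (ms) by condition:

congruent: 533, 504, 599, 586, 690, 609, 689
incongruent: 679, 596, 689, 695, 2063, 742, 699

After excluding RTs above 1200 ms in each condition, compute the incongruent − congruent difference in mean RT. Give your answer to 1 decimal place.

81.9 ms

incongruent: exclude 2063
M(congruent) = 4210/7 = 601.429
M(incongruent) = 4100/6 = 683.333
Difference = 683.333 − 601.429 = 81.905 ms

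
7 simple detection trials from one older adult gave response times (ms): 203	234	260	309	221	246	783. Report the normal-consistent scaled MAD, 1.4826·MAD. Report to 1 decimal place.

37.1 ms

Sorted: 203, 221, 234, 246, 260, 309, 783 → median = 246
|x − 246| sorted: 0, 12, 14, 25, 43, 63, 537 → MAD = 25
Robust SD ≈ 1.4826 × 25 = 37.065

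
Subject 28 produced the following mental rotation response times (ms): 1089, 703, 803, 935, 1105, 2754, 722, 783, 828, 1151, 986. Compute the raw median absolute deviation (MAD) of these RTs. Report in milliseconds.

154 ms

Sorted: 703, 722, 783, 803, 828, 935, 986, 1089, 1105, 1151, 2754 → median = 935
|x − 935|: 154, 232, 132, 0, 170, 1819, 213, 152, 107, 216, 51
Sorted deviations: 0, 51, 107, 132, 152, 154, 170, 213, 216, 232, 1819 → MAD = 154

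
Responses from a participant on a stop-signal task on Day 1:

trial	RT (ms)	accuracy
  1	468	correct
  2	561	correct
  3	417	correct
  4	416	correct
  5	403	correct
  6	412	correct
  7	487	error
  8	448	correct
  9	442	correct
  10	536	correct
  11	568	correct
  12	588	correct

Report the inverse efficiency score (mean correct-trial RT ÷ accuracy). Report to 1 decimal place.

521.6 ms

Correct trials (n=11): 468, 561, 417, 416, 403, 412, 448, 442, 536, 568, 588
Mean correct RT = 5259/11 = 478.0909 ms
Proportion correct = 11/12
IES = 478.0909 / (11/12) = 521.554 ms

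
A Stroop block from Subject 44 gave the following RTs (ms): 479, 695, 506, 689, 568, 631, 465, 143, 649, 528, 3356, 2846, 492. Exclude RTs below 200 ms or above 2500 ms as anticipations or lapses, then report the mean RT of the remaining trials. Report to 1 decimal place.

570.2 ms

Excluded: 143, 2846, 3356
Retained (n=10): Σ = 5702
Mean = 5702/10 = 570.2000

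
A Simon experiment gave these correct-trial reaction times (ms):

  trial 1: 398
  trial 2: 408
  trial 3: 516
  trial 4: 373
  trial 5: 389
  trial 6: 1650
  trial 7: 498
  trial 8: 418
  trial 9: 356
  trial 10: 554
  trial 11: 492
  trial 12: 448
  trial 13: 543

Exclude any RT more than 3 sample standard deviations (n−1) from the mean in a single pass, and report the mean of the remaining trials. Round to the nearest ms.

449 ms

n = 13, ΣRT = 7043, M = 541.769
Σ(x−M)² = 1382390.31; s = √(1382390.31/12) = 339.410
Cutoffs: 541.769 ± 3·339.410 → [-476.5, 1560.0]
Outside: 1650 → excluded.
Retained (n=12): Σ = 5393, mean = 5393/12 = 449.417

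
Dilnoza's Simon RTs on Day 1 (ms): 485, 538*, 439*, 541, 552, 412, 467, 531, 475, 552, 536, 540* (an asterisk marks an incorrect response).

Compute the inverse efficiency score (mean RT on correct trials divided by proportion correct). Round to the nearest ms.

Correct trials (n=9): 485, 541, 552, 412, 467, 531, 475, 552, 536
Mean correct RT = 4551/9 = 505.6667 ms
Proportion correct = 9/12
IES = 505.6667 / (9/12) = 674.222 ms

674 ms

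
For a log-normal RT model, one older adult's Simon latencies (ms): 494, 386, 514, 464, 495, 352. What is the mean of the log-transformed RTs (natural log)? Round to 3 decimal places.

ln(RT): 6.2025, 5.9558, 6.2422, 6.1399, 6.2046, 5.8636
Σ ln(RT) = 36.6087
Mean = 36.6087/6 = 6.10144

6.101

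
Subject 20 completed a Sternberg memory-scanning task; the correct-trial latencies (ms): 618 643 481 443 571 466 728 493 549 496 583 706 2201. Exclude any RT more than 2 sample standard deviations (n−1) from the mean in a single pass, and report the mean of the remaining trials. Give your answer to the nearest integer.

565 ms

n = 13, ΣRT = 8978, M = 690.615
Σ(x−M)² = 2569011.08; s = √(2569011.08/12) = 462.692
Cutoffs: 690.615 ± 2·462.692 → [-234.8, 1616.0]
Outside: 2201 → excluded.
Retained (n=12): Σ = 6777, mean = 6777/12 = 564.750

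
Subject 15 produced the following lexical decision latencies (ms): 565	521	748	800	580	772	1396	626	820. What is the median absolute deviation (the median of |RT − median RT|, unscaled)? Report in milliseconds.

122 ms

Sorted: 521, 565, 580, 626, 748, 772, 800, 820, 1396 → median = 748
|x − 748|: 183, 227, 0, 52, 168, 24, 648, 122, 72
Sorted deviations: 0, 24, 52, 72, 122, 168, 183, 227, 648 → MAD = 122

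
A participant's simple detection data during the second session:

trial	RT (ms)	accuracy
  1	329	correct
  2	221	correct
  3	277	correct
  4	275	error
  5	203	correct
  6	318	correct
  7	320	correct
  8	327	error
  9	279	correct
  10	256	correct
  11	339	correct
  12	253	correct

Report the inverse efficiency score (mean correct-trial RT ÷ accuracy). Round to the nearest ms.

335 ms

Correct trials (n=10): 329, 221, 277, 203, 318, 320, 279, 256, 339, 253
Mean correct RT = 2795/10 = 279.5000 ms
Proportion correct = 10/12
IES = 279.5000 / (10/12) = 335.400 ms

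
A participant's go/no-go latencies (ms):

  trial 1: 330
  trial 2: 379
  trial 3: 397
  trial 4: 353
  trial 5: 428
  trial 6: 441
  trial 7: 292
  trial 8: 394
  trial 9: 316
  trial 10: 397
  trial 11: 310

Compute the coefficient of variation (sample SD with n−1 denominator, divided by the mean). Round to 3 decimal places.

n = 11, Σ = 4037, M = 367.0000
Σ(x−M)² = 24910.000; s = √(24910.000/10) = 49.9099
CV = 49.9099 / 367.0000 = 0.13599

0.136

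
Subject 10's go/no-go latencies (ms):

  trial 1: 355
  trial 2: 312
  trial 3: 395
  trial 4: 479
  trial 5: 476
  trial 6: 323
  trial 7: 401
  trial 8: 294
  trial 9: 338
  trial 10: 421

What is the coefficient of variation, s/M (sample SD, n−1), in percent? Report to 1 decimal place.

n = 10, Σ = 3794, M = 379.4000
Σ(x−M)² = 39018.400; s = √(39018.400/9) = 65.8436
CV = 65.8436 / 379.4000 = 0.17355 = 17.355%

17.4%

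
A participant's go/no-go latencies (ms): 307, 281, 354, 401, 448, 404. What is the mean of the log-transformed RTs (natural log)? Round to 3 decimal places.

5.889

ln(RT): 5.7268, 5.6384, 5.8693, 5.9940, 6.1048, 6.0014
Σ ln(RT) = 35.3347
Mean = 35.3347/6 = 5.88911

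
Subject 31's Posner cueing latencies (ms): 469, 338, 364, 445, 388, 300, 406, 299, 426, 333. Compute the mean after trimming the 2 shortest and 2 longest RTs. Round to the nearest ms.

376 ms

Sorted: 299, 300, 333, 338, 364, 388, 406, 426, 445, 469
Drop lowest 2 (299, 300) and highest 2 (445, 469)
Remaining (n=6): Σ = 2255, mean = 2255/6 = 375.833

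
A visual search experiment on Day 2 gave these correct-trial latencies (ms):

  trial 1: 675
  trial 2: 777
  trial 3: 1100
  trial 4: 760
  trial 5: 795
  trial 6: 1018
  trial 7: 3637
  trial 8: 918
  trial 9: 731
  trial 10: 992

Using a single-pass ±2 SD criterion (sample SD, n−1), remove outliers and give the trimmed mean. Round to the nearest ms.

n = 10, ΣRT = 11403, M = 1140.300
Σ(x−M)² = 7101380.10; s = √(7101380.10/9) = 888.280
Cutoffs: 1140.300 ± 2·888.280 → [-636.3, 2916.9]
Outside: 3637 → excluded.
Retained (n=9): Σ = 7766, mean = 7766/9 = 862.889

863 ms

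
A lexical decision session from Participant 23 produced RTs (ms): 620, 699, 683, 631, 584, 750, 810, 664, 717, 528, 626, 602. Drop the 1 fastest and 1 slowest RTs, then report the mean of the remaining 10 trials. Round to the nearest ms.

658 ms

Sorted: 528, 584, 602, 620, 626, 631, 664, 683, 699, 717, 750, 810
Drop lowest 1 (528) and highest 1 (810)
Remaining (n=10): Σ = 6576, mean = 6576/10 = 657.600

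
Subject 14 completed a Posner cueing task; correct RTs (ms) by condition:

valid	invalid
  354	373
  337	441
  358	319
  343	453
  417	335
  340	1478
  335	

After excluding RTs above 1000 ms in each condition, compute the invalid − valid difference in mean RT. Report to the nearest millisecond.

29 ms

invalid: exclude 1478
M(valid) = 2484/7 = 354.857
M(invalid) = 1921/5 = 384.200
Difference = 384.200 − 354.857 = 29.343 ms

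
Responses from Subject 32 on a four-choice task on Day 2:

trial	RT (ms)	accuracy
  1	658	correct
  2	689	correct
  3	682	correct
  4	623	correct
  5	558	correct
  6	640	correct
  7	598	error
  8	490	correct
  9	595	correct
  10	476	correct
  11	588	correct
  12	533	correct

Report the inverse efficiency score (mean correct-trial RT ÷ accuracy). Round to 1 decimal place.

647.8 ms

Correct trials (n=11): 658, 689, 682, 623, 558, 640, 490, 595, 476, 588, 533
Mean correct RT = 6532/11 = 593.8182 ms
Proportion correct = 11/12
IES = 593.8182 / (11/12) = 647.802 ms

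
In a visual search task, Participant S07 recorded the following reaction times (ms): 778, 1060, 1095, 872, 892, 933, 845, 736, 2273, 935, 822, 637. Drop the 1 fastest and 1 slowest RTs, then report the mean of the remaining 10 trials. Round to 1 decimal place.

Sorted: 637, 736, 778, 822, 845, 872, 892, 933, 935, 1060, 1095, 2273
Drop lowest 1 (637) and highest 1 (2273)
Remaining (n=10): Σ = 8968, mean = 8968/10 = 896.800

896.8 ms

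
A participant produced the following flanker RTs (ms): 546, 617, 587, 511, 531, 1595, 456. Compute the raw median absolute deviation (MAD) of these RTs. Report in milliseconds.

Sorted: 456, 511, 531, 546, 587, 617, 1595 → median = 546
|x − 546|: 0, 71, 41, 35, 15, 1049, 90
Sorted deviations: 0, 15, 35, 41, 71, 90, 1049 → MAD = 41

41 ms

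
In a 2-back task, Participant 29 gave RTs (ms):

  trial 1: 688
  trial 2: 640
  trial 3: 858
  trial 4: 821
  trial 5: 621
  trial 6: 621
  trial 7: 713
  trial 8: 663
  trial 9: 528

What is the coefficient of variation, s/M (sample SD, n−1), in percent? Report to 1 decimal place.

15.0%

n = 9, Σ = 6153, M = 683.6667
Σ(x−M)² = 84552.000; s = √(84552.000/8) = 102.8056
CV = 102.8056 / 683.6667 = 0.15037 = 15.037%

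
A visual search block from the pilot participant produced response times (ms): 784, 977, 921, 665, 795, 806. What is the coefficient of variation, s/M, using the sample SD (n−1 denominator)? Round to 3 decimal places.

n = 6, Σ = 4948, M = 824.6667
Σ(x−M)² = 60861.333; s = √(60861.333/5) = 110.3280
CV = 110.3280 / 824.6667 = 0.13378

0.134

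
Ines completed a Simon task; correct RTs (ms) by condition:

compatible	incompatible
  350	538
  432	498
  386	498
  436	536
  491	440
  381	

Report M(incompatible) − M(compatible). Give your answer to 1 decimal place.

89.3 ms

M(compatible) = 2476/6 = 412.667
M(incompatible) = 2510/5 = 502.000
Difference = 502.000 − 412.667 = 89.333 ms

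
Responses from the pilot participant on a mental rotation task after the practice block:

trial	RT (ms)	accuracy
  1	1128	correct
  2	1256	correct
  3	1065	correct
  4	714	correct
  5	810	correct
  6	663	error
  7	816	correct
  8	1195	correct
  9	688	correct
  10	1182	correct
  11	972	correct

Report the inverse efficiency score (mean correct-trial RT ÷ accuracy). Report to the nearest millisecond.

Correct trials (n=10): 1128, 1256, 1065, 714, 810, 816, 1195, 688, 1182, 972
Mean correct RT = 9826/10 = 982.6000 ms
Proportion correct = 10/11
IES = 982.6000 / (10/11) = 1080.860 ms

1081 ms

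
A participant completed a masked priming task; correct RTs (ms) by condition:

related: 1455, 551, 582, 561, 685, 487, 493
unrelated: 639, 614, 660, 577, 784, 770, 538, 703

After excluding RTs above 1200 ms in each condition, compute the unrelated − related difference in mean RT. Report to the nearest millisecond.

101 ms

related: exclude 1455
M(related) = 3359/6 = 559.833
M(unrelated) = 5285/8 = 660.625
Difference = 660.625 − 559.833 = 100.792 ms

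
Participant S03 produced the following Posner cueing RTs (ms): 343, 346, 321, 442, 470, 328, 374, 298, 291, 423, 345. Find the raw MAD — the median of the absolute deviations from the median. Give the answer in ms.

29 ms

Sorted: 291, 298, 321, 328, 343, 345, 346, 374, 423, 442, 470 → median = 345
|x − 345|: 2, 1, 24, 97, 125, 17, 29, 47, 54, 78, 0
Sorted deviations: 0, 1, 2, 17, 24, 29, 47, 54, 78, 97, 125 → MAD = 29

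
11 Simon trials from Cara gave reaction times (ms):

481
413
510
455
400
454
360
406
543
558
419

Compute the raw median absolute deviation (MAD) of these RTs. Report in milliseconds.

48 ms

Sorted: 360, 400, 406, 413, 419, 454, 455, 481, 510, 543, 558 → median = 454
|x − 454|: 27, 41, 56, 1, 54, 0, 94, 48, 89, 104, 35
Sorted deviations: 0, 1, 27, 35, 41, 48, 54, 56, 89, 94, 104 → MAD = 48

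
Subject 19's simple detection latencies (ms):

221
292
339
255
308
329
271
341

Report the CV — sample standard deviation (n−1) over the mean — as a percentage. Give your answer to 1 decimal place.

n = 8, Σ = 2356, M = 294.5000
Σ(x−M)² = 13036.000; s = √(13036.000/7) = 43.1542
CV = 43.1542 / 294.5000 = 0.14653 = 14.653%

14.7%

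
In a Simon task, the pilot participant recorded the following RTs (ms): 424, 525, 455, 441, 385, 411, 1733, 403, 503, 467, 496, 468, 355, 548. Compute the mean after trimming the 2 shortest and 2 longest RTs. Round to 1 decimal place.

Sorted: 355, 385, 403, 411, 424, 441, 455, 467, 468, 496, 503, 525, 548, 1733
Drop lowest 2 (355, 385) and highest 2 (548, 1733)
Remaining (n=10): Σ = 4593, mean = 4593/10 = 459.300

459.3 ms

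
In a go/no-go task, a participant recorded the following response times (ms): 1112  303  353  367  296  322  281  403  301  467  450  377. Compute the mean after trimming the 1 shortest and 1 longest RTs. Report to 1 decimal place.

363.9 ms

Sorted: 281, 296, 301, 303, 322, 353, 367, 377, 403, 450, 467, 1112
Drop lowest 1 (281) and highest 1 (1112)
Remaining (n=10): Σ = 3639, mean = 3639/10 = 363.900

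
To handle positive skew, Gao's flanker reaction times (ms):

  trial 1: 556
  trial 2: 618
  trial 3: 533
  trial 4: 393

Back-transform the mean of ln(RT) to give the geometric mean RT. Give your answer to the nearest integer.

518 ms

ln(RT): 6.3208, 6.4265, 6.2785, 5.9738
Mean ln(RT) = 24.9996/4 = 6.24990
Geometric mean = exp(6.24990) = 517.96 ms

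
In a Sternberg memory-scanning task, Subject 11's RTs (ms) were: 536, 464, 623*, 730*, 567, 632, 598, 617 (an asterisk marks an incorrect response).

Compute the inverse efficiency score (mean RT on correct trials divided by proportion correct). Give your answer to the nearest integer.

Correct trials (n=6): 536, 464, 567, 632, 598, 617
Mean correct RT = 3414/6 = 569.0000 ms
Proportion correct = 6/8
IES = 569.0000 / (6/8) = 758.667 ms

759 ms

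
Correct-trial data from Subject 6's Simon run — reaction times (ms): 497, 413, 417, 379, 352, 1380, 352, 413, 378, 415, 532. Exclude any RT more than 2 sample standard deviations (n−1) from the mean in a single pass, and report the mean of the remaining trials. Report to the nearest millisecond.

n = 11, ΣRT = 5528, M = 502.545
Σ(x−M)² = 877946.73; s = √(877946.73/10) = 296.302
Cutoffs: 502.545 ± 2·296.302 → [-90.1, 1095.1]
Outside: 1380 → excluded.
Retained (n=10): Σ = 4148, mean = 4148/10 = 414.800

415 ms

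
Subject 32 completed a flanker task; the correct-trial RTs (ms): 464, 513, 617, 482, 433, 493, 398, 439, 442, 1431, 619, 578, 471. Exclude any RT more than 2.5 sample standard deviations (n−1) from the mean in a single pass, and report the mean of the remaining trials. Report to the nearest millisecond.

496 ms

n = 13, ΣRT = 7380, M = 567.692
Σ(x−M)² = 865782.77; s = √(865782.77/12) = 268.605
Cutoffs: 567.692 ± 2.5·268.605 → [-103.8, 1239.2]
Outside: 1431 → excluded.
Retained (n=12): Σ = 5949, mean = 5949/12 = 495.750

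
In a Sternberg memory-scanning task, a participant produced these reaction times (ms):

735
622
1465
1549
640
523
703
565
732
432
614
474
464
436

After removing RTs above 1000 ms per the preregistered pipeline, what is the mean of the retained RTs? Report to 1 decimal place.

Excluded: 1465, 1549
Retained (n=12): Σ = 6940
Mean = 6940/12 = 578.3333

578.3 ms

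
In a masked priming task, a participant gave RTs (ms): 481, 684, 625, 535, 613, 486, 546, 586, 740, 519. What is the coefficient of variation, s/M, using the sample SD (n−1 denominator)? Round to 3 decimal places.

n = 10, Σ = 5815, M = 581.5000
Σ(x−M)² = 65082.500; s = √(65082.500/9) = 85.0376
CV = 85.0376 / 581.5000 = 0.14624

0.146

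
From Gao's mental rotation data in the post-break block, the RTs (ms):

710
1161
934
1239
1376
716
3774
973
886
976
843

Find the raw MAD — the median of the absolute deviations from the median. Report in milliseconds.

188 ms

Sorted: 710, 716, 843, 886, 934, 973, 976, 1161, 1239, 1376, 3774 → median = 973
|x − 973|: 263, 188, 39, 266, 403, 257, 2801, 0, 87, 3, 130
Sorted deviations: 0, 3, 39, 87, 130, 188, 257, 263, 266, 403, 2801 → MAD = 188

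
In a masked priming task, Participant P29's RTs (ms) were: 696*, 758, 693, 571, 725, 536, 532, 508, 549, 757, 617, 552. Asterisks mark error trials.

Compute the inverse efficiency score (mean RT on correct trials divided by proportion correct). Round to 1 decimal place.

Correct trials (n=11): 758, 693, 571, 725, 536, 532, 508, 549, 757, 617, 552
Mean correct RT = 6798/11 = 618.0000 ms
Proportion correct = 11/12
IES = 618.0000 / (11/12) = 674.182 ms

674.2 ms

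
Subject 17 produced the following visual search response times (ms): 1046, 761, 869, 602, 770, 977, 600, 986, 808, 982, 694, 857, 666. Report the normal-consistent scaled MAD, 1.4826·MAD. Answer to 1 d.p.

210.5 ms

Sorted: 600, 602, 666, 694, 761, 770, 808, 857, 869, 977, 982, 986, 1046 → median = 808
|x − 808| sorted: 0, 38, 47, 49, 61, 114, 142, 169, 174, 178, 206, 208, 238 → MAD = 142
Robust SD ≈ 1.4826 × 142 = 210.529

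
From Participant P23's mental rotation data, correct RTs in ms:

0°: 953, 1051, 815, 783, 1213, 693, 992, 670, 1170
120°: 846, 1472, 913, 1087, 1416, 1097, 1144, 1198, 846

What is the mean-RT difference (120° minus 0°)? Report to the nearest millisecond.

187 ms

M(0°) = 8340/9 = 926.667
M(120°) = 10019/9 = 1113.222
Difference = 1113.222 − 926.667 = 186.556 ms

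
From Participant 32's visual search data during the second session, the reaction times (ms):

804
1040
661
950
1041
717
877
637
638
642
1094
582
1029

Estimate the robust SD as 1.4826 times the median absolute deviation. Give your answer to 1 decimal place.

246.1 ms

Sorted: 582, 637, 638, 642, 661, 717, 804, 877, 950, 1029, 1040, 1041, 1094 → median = 804
|x − 804| sorted: 0, 73, 87, 143, 146, 162, 166, 167, 222, 225, 236, 237, 290 → MAD = 166
Robust SD ≈ 1.4826 × 166 = 246.112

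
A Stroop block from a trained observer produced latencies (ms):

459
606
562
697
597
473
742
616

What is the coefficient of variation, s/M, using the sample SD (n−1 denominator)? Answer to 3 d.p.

n = 8, Σ = 4752, M = 594.0000
Σ(x−M)² = 67040.000; s = √(67040.000/7) = 97.8629
CV = 97.8629 / 594.0000 = 0.16475

0.165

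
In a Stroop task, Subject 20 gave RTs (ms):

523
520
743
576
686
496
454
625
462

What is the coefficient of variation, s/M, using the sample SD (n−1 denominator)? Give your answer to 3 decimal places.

n = 9, Σ = 5085, M = 565.0000
Σ(x−M)² = 81526.000; s = √(81526.000/8) = 100.9492
CV = 100.9492 / 565.0000 = 0.17867

0.179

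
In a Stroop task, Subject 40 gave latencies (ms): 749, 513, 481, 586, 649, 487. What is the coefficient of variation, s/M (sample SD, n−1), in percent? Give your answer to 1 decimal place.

18.4%

n = 6, Σ = 3465, M = 577.5000
Σ(x−M)² = 56259.500; s = √(56259.500/5) = 106.0750
CV = 106.0750 / 577.5000 = 0.18368 = 18.368%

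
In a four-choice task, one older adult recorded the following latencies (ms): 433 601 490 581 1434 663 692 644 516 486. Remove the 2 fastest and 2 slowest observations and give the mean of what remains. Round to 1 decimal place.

Sorted: 433, 486, 490, 516, 581, 601, 644, 663, 692, 1434
Drop lowest 2 (433, 486) and highest 2 (692, 1434)
Remaining (n=6): Σ = 3495, mean = 3495/6 = 582.500

582.5 ms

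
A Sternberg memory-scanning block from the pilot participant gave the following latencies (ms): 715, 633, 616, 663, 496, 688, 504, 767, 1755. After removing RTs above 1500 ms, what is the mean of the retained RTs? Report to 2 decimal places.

635.25 ms

Excluded: 1755
Retained (n=8): Σ = 5082
Mean = 5082/8 = 635.2500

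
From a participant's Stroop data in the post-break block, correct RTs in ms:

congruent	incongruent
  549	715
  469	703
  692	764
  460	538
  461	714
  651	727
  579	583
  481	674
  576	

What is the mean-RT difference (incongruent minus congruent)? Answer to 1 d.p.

M(congruent) = 4918/9 = 546.444
M(incongruent) = 5418/8 = 677.250
Difference = 677.250 − 546.444 = 130.806 ms

130.8 ms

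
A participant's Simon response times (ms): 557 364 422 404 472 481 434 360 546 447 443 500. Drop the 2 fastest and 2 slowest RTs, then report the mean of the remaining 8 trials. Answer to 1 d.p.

450.4 ms

Sorted: 360, 364, 404, 422, 434, 443, 447, 472, 481, 500, 546, 557
Drop lowest 2 (360, 364) and highest 2 (546, 557)
Remaining (n=8): Σ = 3603, mean = 3603/8 = 450.375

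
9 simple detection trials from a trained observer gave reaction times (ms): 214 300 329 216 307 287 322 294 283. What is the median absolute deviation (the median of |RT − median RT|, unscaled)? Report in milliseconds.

Sorted: 214, 216, 283, 287, 294, 300, 307, 322, 329 → median = 294
|x − 294|: 80, 6, 35, 78, 13, 7, 28, 0, 11
Sorted deviations: 0, 6, 7, 11, 13, 28, 35, 78, 80 → MAD = 13

13 ms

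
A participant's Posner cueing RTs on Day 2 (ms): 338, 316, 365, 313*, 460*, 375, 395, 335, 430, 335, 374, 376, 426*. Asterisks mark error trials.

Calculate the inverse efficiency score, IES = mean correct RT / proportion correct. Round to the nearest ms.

Correct trials (n=10): 338, 316, 365, 375, 395, 335, 430, 335, 374, 376
Mean correct RT = 3639/10 = 363.9000 ms
Proportion correct = 10/13
IES = 363.9000 / (10/13) = 473.070 ms

473 ms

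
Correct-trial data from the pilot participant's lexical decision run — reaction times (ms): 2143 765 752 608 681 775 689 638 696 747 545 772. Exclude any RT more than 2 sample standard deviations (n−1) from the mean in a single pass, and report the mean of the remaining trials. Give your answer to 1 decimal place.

n = 12, ΣRT = 9811, M = 817.583
Σ(x−M)² = 1973116.92; s = √(1973116.92/11) = 423.526
Cutoffs: 817.583 ± 2·423.526 → [-29.5, 1664.6]
Outside: 2143 → excluded.
Retained (n=11): Σ = 7668, mean = 7668/11 = 697.091

697.1 ms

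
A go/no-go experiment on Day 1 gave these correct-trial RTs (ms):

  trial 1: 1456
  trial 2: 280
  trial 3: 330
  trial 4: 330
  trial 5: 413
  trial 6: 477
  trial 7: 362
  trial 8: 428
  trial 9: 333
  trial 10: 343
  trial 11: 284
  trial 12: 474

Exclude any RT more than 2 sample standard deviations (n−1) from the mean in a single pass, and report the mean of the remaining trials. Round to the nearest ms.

n = 12, ΣRT = 5510, M = 459.167
Σ(x−M)² = 1132323.67; s = √(1132323.67/11) = 320.840
Cutoffs: 459.167 ± 2·320.840 → [-182.5, 1100.8]
Outside: 1456 → excluded.
Retained (n=11): Σ = 4054, mean = 4054/11 = 368.545

369 ms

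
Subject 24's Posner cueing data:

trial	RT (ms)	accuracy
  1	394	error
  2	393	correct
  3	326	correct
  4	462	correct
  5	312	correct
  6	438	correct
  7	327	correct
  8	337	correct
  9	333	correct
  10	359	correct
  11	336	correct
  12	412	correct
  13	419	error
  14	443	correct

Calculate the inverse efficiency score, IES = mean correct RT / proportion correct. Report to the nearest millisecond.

435 ms

Correct trials (n=12): 393, 326, 462, 312, 438, 327, 337, 333, 359, 336, 412, 443
Mean correct RT = 4478/12 = 373.1667 ms
Proportion correct = 12/14
IES = 373.1667 / (12/14) = 435.361 ms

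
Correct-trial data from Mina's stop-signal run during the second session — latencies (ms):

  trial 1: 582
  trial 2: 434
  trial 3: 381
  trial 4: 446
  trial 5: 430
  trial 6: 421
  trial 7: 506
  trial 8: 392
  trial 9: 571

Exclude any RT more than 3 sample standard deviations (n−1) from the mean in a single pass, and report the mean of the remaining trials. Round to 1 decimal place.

462.6 ms

n = 9, ΣRT = 4163, M = 462.556
Σ(x−M)² = 43420.22; s = √(43420.22/8) = 73.672
Cutoffs: 462.556 ± 3·73.672 → [241.5, 683.6]
No RTs fall outside the cutoffs; all 9 retained. Mean = 4163/9 = 462.556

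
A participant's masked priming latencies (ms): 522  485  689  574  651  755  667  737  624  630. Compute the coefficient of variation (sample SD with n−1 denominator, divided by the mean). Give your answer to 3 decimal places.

0.137

n = 10, Σ = 6334, M = 633.4000
Σ(x−M)² = 68110.400; s = √(68110.400/9) = 86.9932
CV = 86.9932 / 633.4000 = 0.13734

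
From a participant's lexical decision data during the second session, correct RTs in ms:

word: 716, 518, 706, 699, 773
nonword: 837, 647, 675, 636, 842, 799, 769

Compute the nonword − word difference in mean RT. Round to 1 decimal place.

M(word) = 3412/5 = 682.400
M(nonword) = 5205/7 = 743.571
Difference = 743.571 − 682.400 = 61.171 ms

61.2 ms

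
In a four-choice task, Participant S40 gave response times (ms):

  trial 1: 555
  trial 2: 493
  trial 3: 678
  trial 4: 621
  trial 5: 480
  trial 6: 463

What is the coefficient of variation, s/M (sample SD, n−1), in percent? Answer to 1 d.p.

15.7%

n = 6, Σ = 3290, M = 548.3333
Σ(x−M)² = 37151.333; s = √(37151.333/5) = 86.1990
CV = 86.1990 / 548.3333 = 0.15720 = 15.720%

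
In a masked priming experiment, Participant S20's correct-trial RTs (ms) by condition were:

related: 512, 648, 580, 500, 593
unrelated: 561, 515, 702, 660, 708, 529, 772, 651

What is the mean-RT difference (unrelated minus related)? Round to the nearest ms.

M(related) = 2833/5 = 566.600
M(unrelated) = 5098/8 = 637.250
Difference = 637.250 − 566.600 = 70.650 ms

71 ms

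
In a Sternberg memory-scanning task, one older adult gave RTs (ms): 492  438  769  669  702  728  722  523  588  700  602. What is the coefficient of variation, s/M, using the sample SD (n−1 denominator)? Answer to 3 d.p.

0.173

n = 11, Σ = 6933, M = 630.2727
Σ(x−M)² = 118898.182; s = √(118898.182/10) = 109.0404
CV = 109.0404 / 630.2727 = 0.17301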